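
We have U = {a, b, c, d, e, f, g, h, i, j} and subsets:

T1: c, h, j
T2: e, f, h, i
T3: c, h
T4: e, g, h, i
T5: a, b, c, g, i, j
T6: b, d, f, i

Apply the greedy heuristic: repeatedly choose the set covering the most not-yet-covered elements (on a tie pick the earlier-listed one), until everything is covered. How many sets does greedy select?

3

Pick 1: T5 covers 6 new elements (a, b, c, g, i, j).
Pick 2: T2 covers 3 new elements (e, f, h).
Pick 3: T6 covers 1 new elements (d).
Greedy uses 3 sets.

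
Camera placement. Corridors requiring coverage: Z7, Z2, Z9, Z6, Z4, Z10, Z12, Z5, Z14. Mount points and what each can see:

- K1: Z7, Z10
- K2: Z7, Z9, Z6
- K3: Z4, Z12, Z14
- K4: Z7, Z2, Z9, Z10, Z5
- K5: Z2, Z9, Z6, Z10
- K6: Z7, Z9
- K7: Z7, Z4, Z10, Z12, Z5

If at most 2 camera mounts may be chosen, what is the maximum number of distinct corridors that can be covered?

8

Choosing K3, K4 covers {Z7, Z2, Z9, Z4, Z10, Z12, Z5, Z14} — 8 corridors.
No choice of 2 camera mounts does better; here Z6 is left uncovered.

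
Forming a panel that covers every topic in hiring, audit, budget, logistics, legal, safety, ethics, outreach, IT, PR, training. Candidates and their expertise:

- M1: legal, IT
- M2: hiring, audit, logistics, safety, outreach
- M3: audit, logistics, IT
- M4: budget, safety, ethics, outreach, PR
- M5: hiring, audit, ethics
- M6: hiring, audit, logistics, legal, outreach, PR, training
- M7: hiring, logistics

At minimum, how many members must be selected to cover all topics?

M1, M4, M6 together cover {hiring, audit, budget, logistics, legal, safety, ethics, outreach, IT, PR, training} — every topic.
No 2 of the 7 members cover everything (all 21 pairs fall short), so 3 is minimum.

3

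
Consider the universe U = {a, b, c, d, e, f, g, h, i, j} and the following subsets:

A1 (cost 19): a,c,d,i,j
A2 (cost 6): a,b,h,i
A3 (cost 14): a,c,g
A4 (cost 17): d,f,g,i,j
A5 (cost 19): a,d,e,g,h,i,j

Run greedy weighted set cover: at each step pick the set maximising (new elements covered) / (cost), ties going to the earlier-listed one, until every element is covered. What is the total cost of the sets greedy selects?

Pick 1: A2 adds 4 new (a, b, h, i) at cost 6 (ratio 4/6).
Pick 2: A4 adds 4 new (d, f, g, j) at cost 17 (ratio 4/17).
Pick 3: A3 adds 1 new (c) at cost 14 (ratio 1/14).
Pick 4: A5 adds 1 new (e) at cost 19 (ratio 1/19).
Greedy total cost: 6 + 17 + 14 + 19 = 56.

56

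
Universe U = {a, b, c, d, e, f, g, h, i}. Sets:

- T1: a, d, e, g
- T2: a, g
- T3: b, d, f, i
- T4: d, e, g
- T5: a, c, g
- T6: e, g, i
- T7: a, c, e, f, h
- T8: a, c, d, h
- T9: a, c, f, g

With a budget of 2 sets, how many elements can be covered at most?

8

Choosing T3, T7 covers {a, b, c, d, e, f, h, i} — 8 elements.
No choice of 2 sets does better; here g is left uncovered.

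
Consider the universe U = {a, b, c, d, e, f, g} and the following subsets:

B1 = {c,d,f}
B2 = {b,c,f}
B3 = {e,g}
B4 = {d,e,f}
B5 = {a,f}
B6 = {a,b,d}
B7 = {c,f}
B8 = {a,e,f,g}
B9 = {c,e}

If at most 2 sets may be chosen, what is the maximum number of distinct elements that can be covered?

Choosing B1, B8 covers {a, c, d, e, f, g} — 6 elements.
No choice of 2 sets does better; here b is left uncovered.

6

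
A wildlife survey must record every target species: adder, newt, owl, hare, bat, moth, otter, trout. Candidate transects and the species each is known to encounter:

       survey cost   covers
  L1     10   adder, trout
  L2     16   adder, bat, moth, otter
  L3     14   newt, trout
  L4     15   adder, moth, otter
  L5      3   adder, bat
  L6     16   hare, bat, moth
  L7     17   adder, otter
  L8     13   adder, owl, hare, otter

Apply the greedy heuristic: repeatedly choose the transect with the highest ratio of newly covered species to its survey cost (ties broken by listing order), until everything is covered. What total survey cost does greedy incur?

45

Pick 1: L5 adds 2 new (adder, bat) at survey cost 3 (ratio 2/3).
Pick 2: L8 adds 3 new (owl, hare, otter) at survey cost 13 (ratio 3/13).
Pick 3: L3 adds 2 new (newt, trout) at survey cost 14 (ratio 2/14).
Pick 4: L4 adds 1 new (moth) at survey cost 15 (ratio 1/15).
Greedy total survey cost: 3 + 13 + 14 + 15 = 45. (The true optimum is 43, so greedy overshoots here.)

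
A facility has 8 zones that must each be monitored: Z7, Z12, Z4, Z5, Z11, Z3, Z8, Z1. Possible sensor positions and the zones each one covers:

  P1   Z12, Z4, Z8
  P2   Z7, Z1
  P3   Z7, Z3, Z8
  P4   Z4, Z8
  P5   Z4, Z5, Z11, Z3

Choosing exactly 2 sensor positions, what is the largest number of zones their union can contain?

Choosing P1, P5 covers {Z12, Z4, Z5, Z11, Z3, Z8} — 6 zones.
No choice of 2 sensor positions does better; here Z7, Z1 are left uncovered.

6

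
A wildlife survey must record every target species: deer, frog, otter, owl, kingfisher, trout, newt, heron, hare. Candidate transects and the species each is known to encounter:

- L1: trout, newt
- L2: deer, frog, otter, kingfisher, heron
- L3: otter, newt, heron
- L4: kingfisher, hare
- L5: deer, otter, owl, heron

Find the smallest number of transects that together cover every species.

L1, L2, L4, L5 together cover {deer, frog, otter, owl, kingfisher, trout, newt, heron, hare} — every species.
No 3 of the 5 transects cover everything (all 10 triples fall short), so 4 is minimum.

4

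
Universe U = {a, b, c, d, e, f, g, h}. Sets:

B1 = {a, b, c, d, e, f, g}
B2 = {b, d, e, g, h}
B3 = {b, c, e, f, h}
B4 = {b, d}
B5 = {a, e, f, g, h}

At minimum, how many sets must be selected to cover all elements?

2

B1, B2 together cover {a, b, c, d, e, f, g, h} — every element.
No single set contains all 8 elements, so 2 is optimal.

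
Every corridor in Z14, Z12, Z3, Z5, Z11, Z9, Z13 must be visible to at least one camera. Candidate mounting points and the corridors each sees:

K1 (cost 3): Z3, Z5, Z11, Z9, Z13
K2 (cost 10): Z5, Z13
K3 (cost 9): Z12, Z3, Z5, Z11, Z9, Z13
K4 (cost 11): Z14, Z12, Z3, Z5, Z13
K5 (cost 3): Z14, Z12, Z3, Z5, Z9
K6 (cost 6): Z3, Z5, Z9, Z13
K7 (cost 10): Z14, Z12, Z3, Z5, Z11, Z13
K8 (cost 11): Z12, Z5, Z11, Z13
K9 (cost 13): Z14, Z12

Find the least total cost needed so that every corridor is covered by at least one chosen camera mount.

K1, K5 cover every corridor at cost 3 + 3 = 6.
Any cover uses at least 2 camera mounts; among all covering selections none totals below 6.

6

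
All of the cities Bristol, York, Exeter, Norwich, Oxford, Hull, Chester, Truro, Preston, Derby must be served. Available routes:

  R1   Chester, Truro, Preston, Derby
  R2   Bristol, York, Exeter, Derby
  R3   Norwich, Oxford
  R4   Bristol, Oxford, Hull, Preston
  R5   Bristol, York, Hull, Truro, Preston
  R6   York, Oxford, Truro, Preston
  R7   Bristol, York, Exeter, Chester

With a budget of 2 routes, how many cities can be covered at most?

7

Choosing R1, R2 covers {Bristol, York, Exeter, Chester, Truro, Preston, Derby} — 7 cities.
No choice of 2 routes does better; here Norwich, Oxford, Hull are left uncovered.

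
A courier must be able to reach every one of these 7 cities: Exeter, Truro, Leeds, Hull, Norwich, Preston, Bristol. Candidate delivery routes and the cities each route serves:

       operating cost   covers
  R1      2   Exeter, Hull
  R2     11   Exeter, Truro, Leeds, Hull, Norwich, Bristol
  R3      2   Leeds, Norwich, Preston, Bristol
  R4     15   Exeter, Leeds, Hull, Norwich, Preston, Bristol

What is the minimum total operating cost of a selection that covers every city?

R2, R3 cover every city at operating cost 11 + 2 = 13.
Any cover uses at least 2 routes; among all covering selections none totals below 13.

13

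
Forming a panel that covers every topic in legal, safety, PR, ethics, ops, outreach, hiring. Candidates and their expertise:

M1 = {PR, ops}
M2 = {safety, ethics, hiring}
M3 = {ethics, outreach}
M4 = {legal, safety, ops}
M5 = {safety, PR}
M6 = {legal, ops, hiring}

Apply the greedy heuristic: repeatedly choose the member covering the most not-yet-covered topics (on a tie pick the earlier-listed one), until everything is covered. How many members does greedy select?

4

Pick 1: M2 covers 3 new topics (safety, ethics, hiring).
Pick 2: M1 covers 2 new topics (PR, ops).
Pick 3: M3 covers 1 new topics (outreach).
Pick 4: M4 covers 1 new topics (legal).
Greedy uses 4 members. (The true minimum is 3.)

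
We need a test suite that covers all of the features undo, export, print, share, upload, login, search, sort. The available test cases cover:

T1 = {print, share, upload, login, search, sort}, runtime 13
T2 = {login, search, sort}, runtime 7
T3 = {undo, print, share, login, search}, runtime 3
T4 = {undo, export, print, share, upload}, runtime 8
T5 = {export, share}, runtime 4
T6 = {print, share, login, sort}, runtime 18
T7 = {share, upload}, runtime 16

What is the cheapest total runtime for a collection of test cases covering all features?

T2, T4 cover every feature at runtime 7 + 8 = 15.
Any cover uses at least 2 test cases; among all covering selections none totals below 15.

15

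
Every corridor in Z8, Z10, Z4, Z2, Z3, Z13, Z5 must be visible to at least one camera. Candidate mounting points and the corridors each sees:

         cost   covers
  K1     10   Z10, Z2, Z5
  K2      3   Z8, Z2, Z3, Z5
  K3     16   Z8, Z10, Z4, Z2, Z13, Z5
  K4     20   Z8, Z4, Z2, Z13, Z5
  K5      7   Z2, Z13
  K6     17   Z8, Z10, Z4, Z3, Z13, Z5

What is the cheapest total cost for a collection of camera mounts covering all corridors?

19

K2, K3 cover every corridor at cost 3 + 16 = 19.
Any cover uses at least 2 camera mounts; among all covering selections none totals below 19.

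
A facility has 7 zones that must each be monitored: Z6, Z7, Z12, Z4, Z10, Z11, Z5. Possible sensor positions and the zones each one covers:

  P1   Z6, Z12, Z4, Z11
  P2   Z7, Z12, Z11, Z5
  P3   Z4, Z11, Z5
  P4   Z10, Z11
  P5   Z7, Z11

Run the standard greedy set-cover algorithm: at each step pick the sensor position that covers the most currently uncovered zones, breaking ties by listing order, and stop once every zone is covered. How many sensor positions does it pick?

3

Pick 1: P1 covers 4 new zones (Z6, Z12, Z4, Z11).
Pick 2: P2 covers 2 new zones (Z7, Z5).
Pick 3: P4 covers 1 new zones (Z10).
Greedy uses 3 sensor positions.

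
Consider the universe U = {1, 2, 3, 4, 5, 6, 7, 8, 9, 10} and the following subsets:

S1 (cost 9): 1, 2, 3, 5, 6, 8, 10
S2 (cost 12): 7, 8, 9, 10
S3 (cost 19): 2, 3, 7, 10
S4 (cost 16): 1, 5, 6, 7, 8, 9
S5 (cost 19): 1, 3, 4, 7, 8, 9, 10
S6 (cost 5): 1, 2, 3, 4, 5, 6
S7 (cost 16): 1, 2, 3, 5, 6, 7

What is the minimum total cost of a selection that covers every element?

S2, S6 cover every element at cost 12 + 5 = 17.
Any cover uses at least 2 sets; among all covering selections none totals below 17.

17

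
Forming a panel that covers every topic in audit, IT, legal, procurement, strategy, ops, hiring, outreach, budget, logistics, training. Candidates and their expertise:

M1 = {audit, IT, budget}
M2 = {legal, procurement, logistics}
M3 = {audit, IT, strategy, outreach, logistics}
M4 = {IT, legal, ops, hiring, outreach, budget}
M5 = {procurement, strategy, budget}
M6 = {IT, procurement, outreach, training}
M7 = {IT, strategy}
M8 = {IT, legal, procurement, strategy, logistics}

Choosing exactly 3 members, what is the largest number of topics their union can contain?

11

Choosing M3, M4, M6 covers {audit, IT, legal, procurement, strategy, ops, hiring, outreach, budget, logistics, training} — 11 topics.
That is all 11 topics.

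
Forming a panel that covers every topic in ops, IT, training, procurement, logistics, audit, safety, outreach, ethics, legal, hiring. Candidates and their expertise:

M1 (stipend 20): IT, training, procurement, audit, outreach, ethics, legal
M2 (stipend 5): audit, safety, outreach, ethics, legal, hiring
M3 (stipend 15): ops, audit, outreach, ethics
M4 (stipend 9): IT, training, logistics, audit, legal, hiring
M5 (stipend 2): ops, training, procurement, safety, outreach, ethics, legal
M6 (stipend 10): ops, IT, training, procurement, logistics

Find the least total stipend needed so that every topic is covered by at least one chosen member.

11

M4, M5 cover every topic at stipend 9 + 2 = 11.
Any cover uses at least 2 members; among all covering selections none totals below 11.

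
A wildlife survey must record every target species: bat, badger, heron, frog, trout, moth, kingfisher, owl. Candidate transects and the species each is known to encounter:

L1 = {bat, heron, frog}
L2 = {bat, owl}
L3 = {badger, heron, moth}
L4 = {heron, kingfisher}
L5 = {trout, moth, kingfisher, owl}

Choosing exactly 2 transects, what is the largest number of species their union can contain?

7

Choosing L1, L5 covers {bat, heron, frog, trout, moth, kingfisher, owl} — 7 species.
No choice of 2 transects does better; here badger is left uncovered.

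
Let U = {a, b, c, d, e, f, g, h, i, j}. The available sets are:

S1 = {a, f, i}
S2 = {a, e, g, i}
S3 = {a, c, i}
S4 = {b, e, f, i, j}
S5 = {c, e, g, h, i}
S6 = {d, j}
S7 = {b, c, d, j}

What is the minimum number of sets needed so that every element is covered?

S1, S5, S7 together cover {a, b, c, d, e, f, g, h, i, j} — every element.
No 2 of the 7 sets cover everything (all 21 pairs fall short), so 3 is minimum.
Greedy (largest uncovered first) would take S4, S5, S1, S6 — 4 sets — but 3 suffice.

3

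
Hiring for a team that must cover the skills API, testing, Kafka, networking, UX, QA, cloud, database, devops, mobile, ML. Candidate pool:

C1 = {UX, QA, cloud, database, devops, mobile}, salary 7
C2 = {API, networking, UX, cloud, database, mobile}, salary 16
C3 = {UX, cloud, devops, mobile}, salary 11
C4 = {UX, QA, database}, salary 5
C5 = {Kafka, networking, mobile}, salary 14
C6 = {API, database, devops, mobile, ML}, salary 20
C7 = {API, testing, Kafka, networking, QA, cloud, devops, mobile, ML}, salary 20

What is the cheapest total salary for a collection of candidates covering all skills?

C4, C7 cover every skill at salary 5 + 20 = 25.
Any cover uses at least 2 candidates; among all covering selections none totals below 25.

25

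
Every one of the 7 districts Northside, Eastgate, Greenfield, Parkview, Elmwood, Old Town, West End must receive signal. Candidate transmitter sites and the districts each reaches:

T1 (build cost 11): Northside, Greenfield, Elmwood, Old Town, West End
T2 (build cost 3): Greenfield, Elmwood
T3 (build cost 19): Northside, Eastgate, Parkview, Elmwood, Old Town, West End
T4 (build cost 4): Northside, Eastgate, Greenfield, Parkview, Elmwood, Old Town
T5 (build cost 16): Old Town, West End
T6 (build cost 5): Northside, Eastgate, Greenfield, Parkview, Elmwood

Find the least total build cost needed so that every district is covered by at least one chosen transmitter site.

T1, T4 cover every district at build cost 11 + 4 = 15.
Any cover uses at least 2 transmitter sites; among all covering selections none totals below 15.

15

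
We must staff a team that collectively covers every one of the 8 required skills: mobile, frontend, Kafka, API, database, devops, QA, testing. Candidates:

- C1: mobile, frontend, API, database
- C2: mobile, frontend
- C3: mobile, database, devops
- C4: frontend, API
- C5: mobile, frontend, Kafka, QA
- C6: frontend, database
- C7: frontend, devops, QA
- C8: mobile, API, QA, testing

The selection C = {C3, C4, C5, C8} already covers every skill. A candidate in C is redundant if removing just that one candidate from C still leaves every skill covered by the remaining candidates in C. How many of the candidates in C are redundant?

Drop C3: database, devops uncovered — not redundant.
Drop C4: the rest still cover every skill — redundant.
Drop C5: Kafka uncovered — not redundant.
Drop C8: testing uncovered — not redundant.
1 redundant: C4.

1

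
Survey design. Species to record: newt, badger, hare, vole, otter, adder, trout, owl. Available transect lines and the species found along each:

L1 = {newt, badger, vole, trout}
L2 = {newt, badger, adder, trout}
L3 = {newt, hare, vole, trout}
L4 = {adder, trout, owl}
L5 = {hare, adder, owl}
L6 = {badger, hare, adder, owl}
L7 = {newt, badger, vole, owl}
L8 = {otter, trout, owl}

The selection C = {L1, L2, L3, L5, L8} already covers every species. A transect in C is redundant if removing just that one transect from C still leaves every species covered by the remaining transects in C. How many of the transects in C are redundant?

Drop L1: the rest still cover every species — redundant.
Drop L2: the rest still cover every species — redundant.
Drop L3: the rest still cover every species — redundant.
Drop L5: the rest still cover every species — redundant.
Drop L8: otter uncovered — not redundant.
4 redundant: L1, L2, L3, L5.

4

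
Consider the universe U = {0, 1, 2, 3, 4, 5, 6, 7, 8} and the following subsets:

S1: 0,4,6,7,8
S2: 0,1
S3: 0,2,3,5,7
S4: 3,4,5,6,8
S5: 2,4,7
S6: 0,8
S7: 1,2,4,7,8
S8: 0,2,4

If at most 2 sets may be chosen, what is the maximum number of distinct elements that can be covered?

Choosing S1, S3 covers {0, 2, 3, 4, 5, 6, 7, 8} — 8 elements.
No choice of 2 sets does better; here 1 is left uncovered.

8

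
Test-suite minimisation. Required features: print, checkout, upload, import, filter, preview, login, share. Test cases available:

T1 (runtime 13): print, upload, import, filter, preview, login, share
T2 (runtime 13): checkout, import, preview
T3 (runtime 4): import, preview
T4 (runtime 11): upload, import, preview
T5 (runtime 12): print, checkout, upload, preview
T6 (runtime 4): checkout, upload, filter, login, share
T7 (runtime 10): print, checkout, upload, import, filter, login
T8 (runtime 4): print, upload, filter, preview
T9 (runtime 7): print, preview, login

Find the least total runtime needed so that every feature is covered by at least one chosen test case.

12

T3, T6, T8 cover every feature at runtime 4 + 4 + 4 = 12.
Any cover uses at least 2 test cases; among all covering selections none totals below 12.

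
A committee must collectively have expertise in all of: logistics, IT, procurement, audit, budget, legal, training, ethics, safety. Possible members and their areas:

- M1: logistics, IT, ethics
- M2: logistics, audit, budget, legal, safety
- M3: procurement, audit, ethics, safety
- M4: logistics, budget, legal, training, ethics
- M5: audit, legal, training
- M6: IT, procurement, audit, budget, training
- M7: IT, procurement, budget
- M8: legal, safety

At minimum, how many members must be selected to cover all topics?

M1, M2, M6 together cover {logistics, IT, procurement, audit, budget, legal, training, ethics, safety} — every topic.
No 2 of the 8 members cover everything (all 28 pairs fall short), so 3 is minimum.

3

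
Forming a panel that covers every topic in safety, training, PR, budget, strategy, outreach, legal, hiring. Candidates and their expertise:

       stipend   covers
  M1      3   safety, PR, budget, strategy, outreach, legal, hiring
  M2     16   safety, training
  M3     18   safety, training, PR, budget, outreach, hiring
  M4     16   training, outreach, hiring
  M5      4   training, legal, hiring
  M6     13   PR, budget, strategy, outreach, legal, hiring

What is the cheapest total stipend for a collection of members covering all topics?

M1, M5 cover every topic at stipend 3 + 4 = 7.
Any cover uses at least 2 members; among all covering selections none totals below 7.

7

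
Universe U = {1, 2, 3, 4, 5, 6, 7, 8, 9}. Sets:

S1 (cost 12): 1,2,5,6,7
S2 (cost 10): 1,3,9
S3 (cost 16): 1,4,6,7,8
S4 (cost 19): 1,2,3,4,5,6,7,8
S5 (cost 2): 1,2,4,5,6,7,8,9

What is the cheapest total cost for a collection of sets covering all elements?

12

S2, S5 cover every element at cost 10 + 2 = 12.
Any cover uses at least 2 sets; among all covering selections none totals below 12.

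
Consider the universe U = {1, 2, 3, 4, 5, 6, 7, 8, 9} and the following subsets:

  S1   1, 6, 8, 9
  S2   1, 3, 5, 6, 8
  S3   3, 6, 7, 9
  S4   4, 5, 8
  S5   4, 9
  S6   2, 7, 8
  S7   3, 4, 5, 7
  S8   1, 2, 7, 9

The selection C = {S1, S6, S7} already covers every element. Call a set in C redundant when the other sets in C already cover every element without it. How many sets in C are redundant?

0

Drop S1: 1, 6, 9 uncovered — not redundant.
Drop S6: 2 uncovered — not redundant.
Drop S7: 3, 4, 5 uncovered — not redundant.
None of the sets in C is redundant.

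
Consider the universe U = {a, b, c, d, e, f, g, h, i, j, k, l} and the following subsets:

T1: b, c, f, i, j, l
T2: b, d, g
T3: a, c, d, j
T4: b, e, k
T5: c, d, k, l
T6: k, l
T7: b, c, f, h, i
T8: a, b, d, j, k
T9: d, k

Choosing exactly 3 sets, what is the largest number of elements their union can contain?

Choosing T1, T2, T4 covers {b, c, d, e, f, g, i, j, k, l} — 10 elements.
No choice of 3 sets does better; here a, h are left uncovered.

10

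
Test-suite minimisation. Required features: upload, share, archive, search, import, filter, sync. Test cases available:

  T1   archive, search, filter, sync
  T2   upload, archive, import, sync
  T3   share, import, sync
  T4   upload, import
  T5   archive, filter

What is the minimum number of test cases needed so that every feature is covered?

T1, T2, T3 together cover {upload, share, archive, search, import, filter, sync} — every feature.
No 2 of the 5 test cases cover everything (all 10 pairs fall short), so 3 is minimum.

3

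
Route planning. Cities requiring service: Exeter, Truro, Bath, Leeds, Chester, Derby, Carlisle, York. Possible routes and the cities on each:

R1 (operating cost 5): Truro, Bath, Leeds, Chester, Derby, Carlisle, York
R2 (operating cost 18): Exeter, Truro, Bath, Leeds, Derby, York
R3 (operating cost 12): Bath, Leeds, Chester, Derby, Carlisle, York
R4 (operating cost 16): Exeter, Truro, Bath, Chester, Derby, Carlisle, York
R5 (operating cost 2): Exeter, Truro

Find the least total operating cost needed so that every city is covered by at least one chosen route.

7

R1, R5 cover every city at operating cost 5 + 2 = 7.
Any cover uses at least 2 routes; among all covering selections none totals below 7.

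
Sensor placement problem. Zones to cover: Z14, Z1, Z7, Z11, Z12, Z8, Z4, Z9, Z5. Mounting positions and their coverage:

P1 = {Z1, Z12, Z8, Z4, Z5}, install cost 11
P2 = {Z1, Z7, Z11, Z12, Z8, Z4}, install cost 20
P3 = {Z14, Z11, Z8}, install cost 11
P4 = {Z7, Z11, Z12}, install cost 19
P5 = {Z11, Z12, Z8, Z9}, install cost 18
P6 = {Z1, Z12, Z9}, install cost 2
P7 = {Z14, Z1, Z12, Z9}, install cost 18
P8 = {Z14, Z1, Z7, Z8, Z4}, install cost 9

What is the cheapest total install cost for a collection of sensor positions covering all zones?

33

P1, P3, P6, P8 cover every zone at install cost 11 + 11 + 2 + 9 = 33.
Any cover uses at least 3 sensor positions; among all covering selections none totals below 33.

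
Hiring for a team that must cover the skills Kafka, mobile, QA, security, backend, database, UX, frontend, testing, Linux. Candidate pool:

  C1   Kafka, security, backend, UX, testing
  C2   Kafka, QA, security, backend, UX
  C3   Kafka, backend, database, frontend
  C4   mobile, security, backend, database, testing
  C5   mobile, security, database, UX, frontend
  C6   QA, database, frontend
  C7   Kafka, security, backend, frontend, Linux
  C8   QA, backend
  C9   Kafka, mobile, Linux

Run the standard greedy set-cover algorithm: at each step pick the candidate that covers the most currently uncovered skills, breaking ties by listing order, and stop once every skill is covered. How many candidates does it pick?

4

Pick 1: C1 covers 5 new skills (Kafka, security, backend, UX, testing).
Pick 2: C5 covers 3 new skills (mobile, database, frontend).
Pick 3: C2 covers 1 new skills (QA).
Pick 4: C7 covers 1 new skills (Linux).
Greedy uses 4 candidates. (The true minimum is 3.)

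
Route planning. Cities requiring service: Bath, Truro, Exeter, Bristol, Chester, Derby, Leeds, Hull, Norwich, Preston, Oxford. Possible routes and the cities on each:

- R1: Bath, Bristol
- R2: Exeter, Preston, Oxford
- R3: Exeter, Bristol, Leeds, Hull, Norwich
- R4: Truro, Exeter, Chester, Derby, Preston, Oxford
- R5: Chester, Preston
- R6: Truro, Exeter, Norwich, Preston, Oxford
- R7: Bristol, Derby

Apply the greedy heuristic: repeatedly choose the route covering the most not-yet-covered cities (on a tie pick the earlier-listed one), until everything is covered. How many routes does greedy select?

3

Pick 1: R4 covers 6 new cities (Truro, Exeter, Chester, Derby, Preston, Oxford).
Pick 2: R3 covers 4 new cities (Bristol, Leeds, Hull, Norwich).
Pick 3: R1 covers 1 new cities (Bath).
Greedy uses 3 routes.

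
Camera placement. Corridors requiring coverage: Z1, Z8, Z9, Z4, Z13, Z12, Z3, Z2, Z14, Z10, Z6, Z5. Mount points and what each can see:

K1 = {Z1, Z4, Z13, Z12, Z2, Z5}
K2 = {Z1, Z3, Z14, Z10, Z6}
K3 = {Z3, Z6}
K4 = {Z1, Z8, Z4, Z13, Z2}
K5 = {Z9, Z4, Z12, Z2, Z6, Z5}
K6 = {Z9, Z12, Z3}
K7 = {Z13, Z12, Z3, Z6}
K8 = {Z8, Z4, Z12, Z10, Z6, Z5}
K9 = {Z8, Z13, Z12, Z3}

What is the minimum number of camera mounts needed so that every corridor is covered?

3

K2, K4, K5 together cover {Z1, Z8, Z9, Z4, Z13, Z12, Z3, Z2, Z14, Z10, Z6, Z5} — every corridor.
No 2 of the 9 camera mounts cover everything (all 36 pairs fall short), so 3 is minimum.
Greedy (largest uncovered first) would take K1, K2, K4, K5 — 4 camera mounts — but 3 suffice.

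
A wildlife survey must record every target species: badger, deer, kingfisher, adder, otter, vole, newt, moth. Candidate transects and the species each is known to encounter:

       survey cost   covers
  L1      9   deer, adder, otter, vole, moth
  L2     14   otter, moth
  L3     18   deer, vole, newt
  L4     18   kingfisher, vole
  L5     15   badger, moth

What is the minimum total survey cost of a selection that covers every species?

L1, L3, L4, L5 cover every species at survey cost 9 + 18 + 18 + 15 = 60.
Any cover uses at least 4 transects; among all covering selections none totals below 60.

60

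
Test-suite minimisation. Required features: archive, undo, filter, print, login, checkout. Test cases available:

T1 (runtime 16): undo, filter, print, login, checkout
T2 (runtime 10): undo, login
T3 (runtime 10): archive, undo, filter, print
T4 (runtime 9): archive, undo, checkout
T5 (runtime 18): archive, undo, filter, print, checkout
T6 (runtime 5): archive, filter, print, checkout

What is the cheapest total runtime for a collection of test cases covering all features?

15

T2, T6 cover every feature at runtime 10 + 5 = 15.
Any cover uses at least 2 test cases; among all covering selections none totals below 15.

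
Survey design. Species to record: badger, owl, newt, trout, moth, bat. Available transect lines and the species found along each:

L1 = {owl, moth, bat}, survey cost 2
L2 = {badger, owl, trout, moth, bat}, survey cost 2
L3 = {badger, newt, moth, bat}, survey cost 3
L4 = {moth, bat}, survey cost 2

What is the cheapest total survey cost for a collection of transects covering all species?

L2, L3 cover every species at survey cost 2 + 3 = 5.
Any cover uses at least 2 transects; among all covering selections none totals below 5.

5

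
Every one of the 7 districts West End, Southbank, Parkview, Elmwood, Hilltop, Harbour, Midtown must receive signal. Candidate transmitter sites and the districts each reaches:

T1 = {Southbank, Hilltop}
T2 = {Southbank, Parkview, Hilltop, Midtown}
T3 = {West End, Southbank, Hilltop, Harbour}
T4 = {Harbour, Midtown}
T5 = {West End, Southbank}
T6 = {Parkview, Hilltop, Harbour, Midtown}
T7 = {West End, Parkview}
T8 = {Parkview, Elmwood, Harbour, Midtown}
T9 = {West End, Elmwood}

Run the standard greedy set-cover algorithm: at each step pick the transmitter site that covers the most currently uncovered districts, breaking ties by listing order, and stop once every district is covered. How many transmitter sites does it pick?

3

Pick 1: T2 covers 4 new districts (Southbank, Parkview, Hilltop, Midtown).
Pick 2: T3 covers 2 new districts (West End, Harbour).
Pick 3: T8 covers 1 new districts (Elmwood).
Greedy uses 3 transmitter sites. (The true minimum is 2.)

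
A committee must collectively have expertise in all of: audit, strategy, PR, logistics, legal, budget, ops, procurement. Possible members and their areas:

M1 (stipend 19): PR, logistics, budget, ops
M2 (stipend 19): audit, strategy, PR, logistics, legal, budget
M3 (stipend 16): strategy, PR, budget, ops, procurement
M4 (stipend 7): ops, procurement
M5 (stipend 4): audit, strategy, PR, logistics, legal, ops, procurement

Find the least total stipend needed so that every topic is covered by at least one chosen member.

M3, M5 cover every topic at stipend 16 + 4 = 20.
Any cover uses at least 2 members; among all covering selections none totals below 20.

20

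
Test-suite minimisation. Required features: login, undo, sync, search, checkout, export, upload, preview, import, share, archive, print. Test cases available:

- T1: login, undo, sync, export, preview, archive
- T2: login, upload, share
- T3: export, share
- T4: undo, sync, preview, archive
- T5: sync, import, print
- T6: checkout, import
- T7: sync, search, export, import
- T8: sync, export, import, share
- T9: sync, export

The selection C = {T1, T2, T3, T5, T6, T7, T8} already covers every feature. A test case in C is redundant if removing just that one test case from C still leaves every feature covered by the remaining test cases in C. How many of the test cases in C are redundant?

Drop T1: undo, preview, archive uncovered — not redundant.
Drop T2: upload uncovered — not redundant.
Drop T3: the rest still cover every feature — redundant.
Drop T5: print uncovered — not redundant.
Drop T6: checkout uncovered — not redundant.
Drop T7: search uncovered — not redundant.
Drop T8: the rest still cover every feature — redundant.
2 redundant: T3, T8.

2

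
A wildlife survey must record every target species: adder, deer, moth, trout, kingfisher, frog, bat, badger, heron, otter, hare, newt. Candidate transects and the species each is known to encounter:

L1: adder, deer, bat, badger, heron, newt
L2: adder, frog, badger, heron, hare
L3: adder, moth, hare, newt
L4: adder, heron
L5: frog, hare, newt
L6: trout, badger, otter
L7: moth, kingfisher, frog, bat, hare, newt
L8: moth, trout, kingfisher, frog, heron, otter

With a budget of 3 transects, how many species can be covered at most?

12

Choosing L1, L2, L8 covers {adder, deer, moth, trout, kingfisher, frog, bat, badger, heron, otter, hare, newt} — 12 species.
That is all 12 species.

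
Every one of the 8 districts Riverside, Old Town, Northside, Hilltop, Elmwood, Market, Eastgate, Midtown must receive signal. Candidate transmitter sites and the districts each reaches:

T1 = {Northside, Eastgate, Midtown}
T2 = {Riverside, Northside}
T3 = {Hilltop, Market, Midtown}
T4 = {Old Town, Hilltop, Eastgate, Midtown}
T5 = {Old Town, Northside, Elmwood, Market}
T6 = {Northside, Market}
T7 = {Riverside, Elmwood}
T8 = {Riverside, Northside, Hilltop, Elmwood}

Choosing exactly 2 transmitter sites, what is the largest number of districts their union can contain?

Choosing T4, T5 covers {Old Town, Northside, Hilltop, Elmwood, Market, Eastgate, Midtown} — 7 districts.
No choice of 2 transmitter sites does better; here Riverside is left uncovered.

7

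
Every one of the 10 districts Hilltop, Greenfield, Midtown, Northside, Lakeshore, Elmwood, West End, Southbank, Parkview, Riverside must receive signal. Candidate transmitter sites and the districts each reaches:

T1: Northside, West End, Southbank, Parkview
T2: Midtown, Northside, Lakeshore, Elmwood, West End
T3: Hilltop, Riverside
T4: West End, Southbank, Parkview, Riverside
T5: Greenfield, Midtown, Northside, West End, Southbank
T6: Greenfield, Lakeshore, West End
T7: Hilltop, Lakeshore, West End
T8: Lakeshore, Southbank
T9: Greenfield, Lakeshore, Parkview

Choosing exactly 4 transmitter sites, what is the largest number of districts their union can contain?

10

Choosing T1, T2, T3, T5 covers {Hilltop, Greenfield, Midtown, Northside, Lakeshore, Elmwood, West End, Southbank, Parkview, Riverside} — 10 districts.
That is all 10 districts.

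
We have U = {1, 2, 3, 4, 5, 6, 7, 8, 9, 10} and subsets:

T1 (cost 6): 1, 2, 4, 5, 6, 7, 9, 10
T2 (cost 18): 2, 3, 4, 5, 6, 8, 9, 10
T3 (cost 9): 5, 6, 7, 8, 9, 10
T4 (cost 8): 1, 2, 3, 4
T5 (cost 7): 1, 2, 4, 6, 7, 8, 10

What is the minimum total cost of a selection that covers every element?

T3, T4 cover every element at cost 9 + 8 = 17.
Any cover uses at least 2 sets; among all covering selections none totals below 17.

17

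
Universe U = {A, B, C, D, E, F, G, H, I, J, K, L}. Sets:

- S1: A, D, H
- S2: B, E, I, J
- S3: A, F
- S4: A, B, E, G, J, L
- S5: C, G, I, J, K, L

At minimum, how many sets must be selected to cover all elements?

S1, S2, S3, S5 together cover {A, B, C, D, E, F, G, H, I, J, K, L} — every element.
No 3 of the 5 sets cover everything (all 10 triples fall short), so 4 is minimum.

4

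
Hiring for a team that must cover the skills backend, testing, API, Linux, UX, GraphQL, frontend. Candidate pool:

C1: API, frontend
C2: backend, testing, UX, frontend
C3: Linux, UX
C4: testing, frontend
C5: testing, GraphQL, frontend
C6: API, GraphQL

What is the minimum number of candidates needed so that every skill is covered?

C2, C3, C6 together cover {backend, testing, API, Linux, UX, GraphQL, frontend} — every skill.
No 2 of the 6 candidates cover everything (all 15 pairs fall short), so 3 is minimum.

3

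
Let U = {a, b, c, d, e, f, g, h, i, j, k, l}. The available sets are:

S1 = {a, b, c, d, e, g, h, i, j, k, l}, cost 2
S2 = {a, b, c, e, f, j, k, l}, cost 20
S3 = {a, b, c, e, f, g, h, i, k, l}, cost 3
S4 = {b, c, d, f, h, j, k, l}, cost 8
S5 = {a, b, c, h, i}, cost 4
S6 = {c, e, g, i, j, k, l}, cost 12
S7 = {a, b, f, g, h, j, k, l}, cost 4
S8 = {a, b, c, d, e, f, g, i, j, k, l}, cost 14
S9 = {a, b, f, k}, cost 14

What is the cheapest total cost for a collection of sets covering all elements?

S1, S3 cover every element at cost 2 + 3 = 5.
Any cover uses at least 2 sets; among all covering selections none totals below 5.

5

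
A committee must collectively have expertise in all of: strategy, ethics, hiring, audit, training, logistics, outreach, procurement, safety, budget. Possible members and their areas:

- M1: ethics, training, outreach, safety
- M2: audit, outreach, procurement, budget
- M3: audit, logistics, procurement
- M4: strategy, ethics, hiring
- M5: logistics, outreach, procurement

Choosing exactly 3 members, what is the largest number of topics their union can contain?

9

Choosing M1, M2, M4 covers {strategy, ethics, hiring, audit, training, outreach, procurement, safety, budget} — 9 topics.
No choice of 3 members does better; here logistics is left uncovered.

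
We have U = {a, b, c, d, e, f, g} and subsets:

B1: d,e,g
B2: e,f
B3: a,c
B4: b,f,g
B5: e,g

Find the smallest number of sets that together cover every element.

3

B1, B3, B4 together cover {a, b, c, d, e, f, g} — every element.
No 2 of the 5 sets cover everything (all 10 pairs fall short), so 3 is minimum.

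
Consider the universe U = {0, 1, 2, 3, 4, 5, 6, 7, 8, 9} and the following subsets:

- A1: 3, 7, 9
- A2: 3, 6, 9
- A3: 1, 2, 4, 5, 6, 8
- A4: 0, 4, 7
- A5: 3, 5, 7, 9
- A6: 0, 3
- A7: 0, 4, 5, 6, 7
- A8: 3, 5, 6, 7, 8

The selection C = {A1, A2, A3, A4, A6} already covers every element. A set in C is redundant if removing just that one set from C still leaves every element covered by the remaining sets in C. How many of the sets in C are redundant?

4

Drop A1: the rest still cover every element — redundant.
Drop A2: the rest still cover every element — redundant.
Drop A3: 1, 2, 5, 8 uncovered — not redundant.
Drop A4: the rest still cover every element — redundant.
Drop A6: the rest still cover every element — redundant.
4 redundant: A1, A2, A4, A6.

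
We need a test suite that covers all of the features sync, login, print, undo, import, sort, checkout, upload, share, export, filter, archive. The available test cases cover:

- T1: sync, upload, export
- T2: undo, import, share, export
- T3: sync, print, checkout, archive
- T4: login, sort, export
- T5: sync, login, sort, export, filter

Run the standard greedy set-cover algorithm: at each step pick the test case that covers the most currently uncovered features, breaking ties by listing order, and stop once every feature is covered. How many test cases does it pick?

Pick 1: T5 covers 5 new features (sync, login, sort, export, filter).
Pick 2: T2 covers 3 new features (undo, import, share).
Pick 3: T3 covers 3 new features (print, checkout, archive).
Pick 4: T1 covers 1 new features (upload).
Greedy uses 4 test cases.

4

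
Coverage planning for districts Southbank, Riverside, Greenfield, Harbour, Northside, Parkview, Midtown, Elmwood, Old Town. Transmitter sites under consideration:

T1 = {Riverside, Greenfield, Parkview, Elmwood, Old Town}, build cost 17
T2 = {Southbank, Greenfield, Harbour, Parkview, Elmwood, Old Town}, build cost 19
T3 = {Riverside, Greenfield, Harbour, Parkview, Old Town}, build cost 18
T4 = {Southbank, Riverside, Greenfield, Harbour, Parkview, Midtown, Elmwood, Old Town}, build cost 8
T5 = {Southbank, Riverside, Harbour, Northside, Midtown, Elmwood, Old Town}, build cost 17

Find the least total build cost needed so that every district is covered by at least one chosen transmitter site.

T4, T5 cover every district at build cost 8 + 17 = 25.
Any cover uses at least 2 transmitter sites; among all covering selections none totals below 25.

25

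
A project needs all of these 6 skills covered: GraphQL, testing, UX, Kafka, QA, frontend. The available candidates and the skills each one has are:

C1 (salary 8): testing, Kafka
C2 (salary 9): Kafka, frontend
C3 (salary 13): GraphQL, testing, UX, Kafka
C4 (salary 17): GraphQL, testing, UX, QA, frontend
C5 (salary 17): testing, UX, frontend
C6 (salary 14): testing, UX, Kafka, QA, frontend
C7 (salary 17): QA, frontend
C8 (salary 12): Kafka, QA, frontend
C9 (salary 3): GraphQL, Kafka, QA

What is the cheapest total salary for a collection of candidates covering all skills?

C6, C9 cover every skill at salary 14 + 3 = 17.
Any cover uses at least 2 candidates; among all covering selections none totals below 17.

17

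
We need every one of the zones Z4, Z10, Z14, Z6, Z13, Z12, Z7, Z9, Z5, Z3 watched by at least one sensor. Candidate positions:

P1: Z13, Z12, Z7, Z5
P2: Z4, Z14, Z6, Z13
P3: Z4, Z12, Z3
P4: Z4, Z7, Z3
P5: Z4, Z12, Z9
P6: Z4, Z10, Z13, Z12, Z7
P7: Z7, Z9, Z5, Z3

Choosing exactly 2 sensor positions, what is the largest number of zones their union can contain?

Choosing P2, P7 covers {Z4, Z14, Z6, Z13, Z7, Z9, Z5, Z3} — 8 zones.
No choice of 2 sensor positions does better; here Z10, Z12 are left uncovered.

8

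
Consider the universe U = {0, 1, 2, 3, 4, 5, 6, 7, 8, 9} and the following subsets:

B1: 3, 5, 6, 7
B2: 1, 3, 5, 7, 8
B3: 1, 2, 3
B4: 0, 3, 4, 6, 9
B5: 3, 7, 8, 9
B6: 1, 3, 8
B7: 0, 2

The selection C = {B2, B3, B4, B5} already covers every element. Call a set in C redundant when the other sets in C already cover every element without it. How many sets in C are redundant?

Drop B2: 5 uncovered — not redundant.
Drop B3: 2 uncovered — not redundant.
Drop B4: 0, 4, 6 uncovered — not redundant.
Drop B5: the rest still cover every element — redundant.
1 redundant: B5.

1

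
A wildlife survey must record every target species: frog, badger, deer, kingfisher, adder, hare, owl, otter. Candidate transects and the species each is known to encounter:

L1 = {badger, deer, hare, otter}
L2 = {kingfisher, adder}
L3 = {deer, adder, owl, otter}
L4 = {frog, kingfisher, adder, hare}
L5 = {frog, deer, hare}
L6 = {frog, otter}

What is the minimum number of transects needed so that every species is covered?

L1, L3, L4 together cover {frog, badger, deer, kingfisher, adder, hare, owl, otter} — every species.
No 2 of the 6 transects cover everything (all 15 pairs fall short), so 3 is minimum.

3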